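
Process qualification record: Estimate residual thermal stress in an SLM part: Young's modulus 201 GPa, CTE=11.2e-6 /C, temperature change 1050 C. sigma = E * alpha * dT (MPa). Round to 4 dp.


sigma = 201*1000 * 11.2e-6 * 1050 = 2363.76 MPa


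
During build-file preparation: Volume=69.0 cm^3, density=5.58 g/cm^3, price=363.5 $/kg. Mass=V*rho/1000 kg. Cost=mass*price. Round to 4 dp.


Mass = 69.0*5.58/1000 = 0.38502 kg
Cost = 0.38502 * 363.5 = 139.9548 $


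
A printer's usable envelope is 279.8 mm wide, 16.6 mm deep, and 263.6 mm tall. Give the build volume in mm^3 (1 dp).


V = 279.8 * 16.6 * 263.6 = 1224337.6 mm^3


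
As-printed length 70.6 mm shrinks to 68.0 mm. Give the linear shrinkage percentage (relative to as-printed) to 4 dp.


Shrinkage = ((70.6-68.0)/70.6)*100 = 3.6827 %


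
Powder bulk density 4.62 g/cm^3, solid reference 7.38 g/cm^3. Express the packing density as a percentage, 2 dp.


Packing = (4.62/7.38)*100 = 62.6 %


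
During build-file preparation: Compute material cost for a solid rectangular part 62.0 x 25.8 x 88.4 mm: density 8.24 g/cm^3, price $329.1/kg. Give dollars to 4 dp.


V = 62.0 * 25.8 * 88.4 = 141404.64 mm^3 = 141.40464 cm^3
Mass = 141.40464 * 8.24 / 1000 = 1.16517423 kg
Cost = 1.16517423 * 329.1 = 383.4588 $


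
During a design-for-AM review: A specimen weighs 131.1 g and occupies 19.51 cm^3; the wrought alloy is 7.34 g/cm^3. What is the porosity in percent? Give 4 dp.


rho_part = 131.1 / 19.51 = 6.71963096 g/cm^3
Porosity = (1 - 6.71963096/7.34)*100 = 8.4519 %


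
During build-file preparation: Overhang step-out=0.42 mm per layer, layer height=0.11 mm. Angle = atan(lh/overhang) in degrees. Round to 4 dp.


angle = atan(0.11/0.42) = 14.6764 degrees


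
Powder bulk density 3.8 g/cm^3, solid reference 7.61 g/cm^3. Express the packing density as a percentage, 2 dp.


Packing = (3.8/7.61)*100 = 49.93 %


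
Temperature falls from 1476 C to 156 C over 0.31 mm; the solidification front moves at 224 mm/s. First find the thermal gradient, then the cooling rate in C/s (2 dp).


G = (1476-156)/0.31 = 4258.06451613 C/mm
CR = 4258.06451613 * 224 = 953806.45 C/s


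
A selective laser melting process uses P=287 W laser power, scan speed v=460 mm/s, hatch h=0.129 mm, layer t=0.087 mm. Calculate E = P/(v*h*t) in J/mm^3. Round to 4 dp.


E = 287 / (460*0.129*0.087) = 55.5924 J/mm^3


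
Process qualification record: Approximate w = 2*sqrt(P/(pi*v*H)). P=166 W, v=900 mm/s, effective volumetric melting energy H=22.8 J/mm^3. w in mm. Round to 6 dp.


w = 2*sqrt(166/(pi*900*22.8)) = 0.101489 mm


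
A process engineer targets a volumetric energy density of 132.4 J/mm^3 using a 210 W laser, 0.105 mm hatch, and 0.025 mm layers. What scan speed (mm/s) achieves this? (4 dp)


v = 210 / (132.4*0.105*0.025) = 604.2296 mm/s


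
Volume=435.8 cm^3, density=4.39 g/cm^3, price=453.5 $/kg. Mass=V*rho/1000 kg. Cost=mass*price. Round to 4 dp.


Mass = 435.8*4.39/1000 = 1.913162 kg
Cost = 1.913162 * 453.5 = 867.619 $


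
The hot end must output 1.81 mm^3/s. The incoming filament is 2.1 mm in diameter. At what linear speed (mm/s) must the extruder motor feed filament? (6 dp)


A = pi*(2.1/2)^2 = 3.463606
v = 1.81 / 3.463606 = 0.522577 mm/s


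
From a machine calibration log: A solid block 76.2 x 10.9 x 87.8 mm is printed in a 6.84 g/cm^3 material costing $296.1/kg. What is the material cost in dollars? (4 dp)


V = 76.2 * 10.9 * 87.8 = 72924.924 mm^3 = 72.924924 cm^3
Mass = 72.924924 * 6.84 / 1000 = 0.49880648 kg
Cost = 0.49880648 * 296.1 = 147.6966 $


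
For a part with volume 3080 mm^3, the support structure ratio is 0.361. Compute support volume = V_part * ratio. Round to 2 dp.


V_support = 3080 * 0.361 = 1111.88 mm^3


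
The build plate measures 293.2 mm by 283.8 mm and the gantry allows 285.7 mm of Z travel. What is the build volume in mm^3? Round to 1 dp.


V = 293.2 * 283.8 * 285.7 = 23773142.7 mm^3


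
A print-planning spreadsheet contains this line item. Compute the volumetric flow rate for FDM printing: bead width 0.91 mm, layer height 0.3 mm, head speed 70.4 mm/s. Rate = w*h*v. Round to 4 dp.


Rate = 0.91 * 0.3 * 70.4 = 19.2192 mm^3/s


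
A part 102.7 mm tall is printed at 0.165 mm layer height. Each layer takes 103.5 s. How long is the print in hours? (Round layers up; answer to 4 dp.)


Layers = ceil(102.7/0.165) = 623
t = 623 * 103.5 / 3600 = 17.9113 hrs


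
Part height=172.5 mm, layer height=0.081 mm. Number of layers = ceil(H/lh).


Layers = ceil(172.5/0.081) = 2130


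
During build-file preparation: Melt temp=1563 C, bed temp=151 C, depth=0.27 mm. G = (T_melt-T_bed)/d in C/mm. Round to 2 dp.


G = (1563-151)/0.27 = 5229.63 C/mm


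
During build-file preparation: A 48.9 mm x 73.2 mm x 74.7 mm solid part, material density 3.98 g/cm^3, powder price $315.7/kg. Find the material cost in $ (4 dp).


V = 48.9 * 73.2 * 74.7 = 267387.156 mm^3 = 267.387156 cm^3
Mass = 267.387156 * 3.98 / 1000 = 1.06420088 kg
Cost = 1.06420088 * 315.7 = 335.9682 $


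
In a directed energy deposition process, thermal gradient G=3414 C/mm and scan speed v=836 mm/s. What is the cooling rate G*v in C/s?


CR = 3414 * 836 = 2854104 C/s


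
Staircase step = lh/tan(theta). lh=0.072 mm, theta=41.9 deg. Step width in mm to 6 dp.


step = 0.072 / tan(41.9) = 0.080245 mm


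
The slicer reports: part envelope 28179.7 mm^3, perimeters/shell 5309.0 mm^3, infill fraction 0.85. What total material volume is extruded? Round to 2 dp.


V_infill = (28179.7 - 5309.0) * 0.85 = 19440.1
V_total = 5309.0 + 19440.1 = 24749.1 mm^3


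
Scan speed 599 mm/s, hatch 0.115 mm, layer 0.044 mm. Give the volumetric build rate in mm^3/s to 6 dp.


Rate = 599 * 0.115 * 0.044 = 3.03094 mm^3/s


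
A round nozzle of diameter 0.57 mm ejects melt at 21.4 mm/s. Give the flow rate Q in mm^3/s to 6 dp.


A = pi*(0.57/2)^2 = 0.25517586 mm^2
Q = 0.25517586 * 21.4 = 5.460763 mm^3/s


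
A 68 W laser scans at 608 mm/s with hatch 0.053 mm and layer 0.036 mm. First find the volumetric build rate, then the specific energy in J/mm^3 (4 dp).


Build rate = 608 * 0.053 * 0.036 = 1.160064 mm^3/s
SE = 68 / 1.160064 = 58.6175 J/mm^3


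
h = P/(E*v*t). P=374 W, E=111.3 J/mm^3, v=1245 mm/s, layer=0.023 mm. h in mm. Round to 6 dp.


h = 374 / (111.3*1245*0.023) = 0.117349 mm


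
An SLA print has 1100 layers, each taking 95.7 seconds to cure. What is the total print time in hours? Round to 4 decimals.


t = 1100 * 95.7 / 3600 = 29.2417 hrs


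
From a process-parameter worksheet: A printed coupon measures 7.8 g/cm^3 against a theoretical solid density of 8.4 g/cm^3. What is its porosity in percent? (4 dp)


Porosity = (1-7.8/8.4)*100 = 7.1429 %


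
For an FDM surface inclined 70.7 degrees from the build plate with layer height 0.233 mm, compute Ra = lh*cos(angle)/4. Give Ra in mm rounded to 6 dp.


Ra = 0.233 * cos(70.7) / 4 = 0.019252 mm


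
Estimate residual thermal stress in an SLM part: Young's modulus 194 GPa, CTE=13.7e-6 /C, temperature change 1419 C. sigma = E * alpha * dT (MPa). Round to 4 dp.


sigma = 194*1000 * 13.7e-6 * 1419 = 3771.4182 MPa


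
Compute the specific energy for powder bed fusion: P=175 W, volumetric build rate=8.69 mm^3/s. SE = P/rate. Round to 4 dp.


SE = 175 / 8.69 = 20.1381 J/mm^3


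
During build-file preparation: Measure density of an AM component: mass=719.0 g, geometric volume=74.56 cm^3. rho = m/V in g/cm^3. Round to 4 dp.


rho = 719.0 / 74.56 = 9.6432 g/cm^3


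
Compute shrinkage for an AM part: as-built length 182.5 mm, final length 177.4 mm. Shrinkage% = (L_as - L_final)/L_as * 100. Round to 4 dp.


Shrinkage = ((182.5-177.4)/182.5)*100 = 2.7945 %


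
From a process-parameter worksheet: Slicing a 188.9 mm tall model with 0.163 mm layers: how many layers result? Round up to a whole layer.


Layers = ceil(188.9/0.163) = 1159


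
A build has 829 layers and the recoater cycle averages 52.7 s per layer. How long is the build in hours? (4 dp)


t = 829 * 52.7 / 3600 = 12.1356 hrs


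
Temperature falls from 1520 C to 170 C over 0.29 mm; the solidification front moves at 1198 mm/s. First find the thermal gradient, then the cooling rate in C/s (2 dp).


G = (1520-170)/0.29 = 4655.17241379 C/mm
CR = 4655.17241379 * 1198 = 5576896.55 C/s


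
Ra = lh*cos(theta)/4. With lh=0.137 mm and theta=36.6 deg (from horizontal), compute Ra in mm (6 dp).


Ra = 0.137 * cos(36.6) / 4 = 0.027496 mm


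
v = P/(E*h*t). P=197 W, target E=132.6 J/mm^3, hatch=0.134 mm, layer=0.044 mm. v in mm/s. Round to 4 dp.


v = 197 / (132.6*0.134*0.044) = 251.9795 mm/s


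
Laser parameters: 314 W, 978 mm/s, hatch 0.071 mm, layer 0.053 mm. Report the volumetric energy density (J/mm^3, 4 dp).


E = 314 / (978*0.071*0.053) = 85.3211 J/mm^3


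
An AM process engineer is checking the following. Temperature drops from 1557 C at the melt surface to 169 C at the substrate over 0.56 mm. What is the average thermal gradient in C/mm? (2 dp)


G = (1557-169)/0.56 = 2478.57 C/mm


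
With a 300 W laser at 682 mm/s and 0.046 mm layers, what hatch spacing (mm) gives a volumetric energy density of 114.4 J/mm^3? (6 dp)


h = 300 / (114.4*682*0.046) = 0.08359 mm


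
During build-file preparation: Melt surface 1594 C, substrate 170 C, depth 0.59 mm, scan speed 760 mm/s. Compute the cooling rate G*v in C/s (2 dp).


G = (1594-170)/0.59 = 2413.55932203 C/mm
CR = 2413.55932203 * 760 = 1834305.08 C/s


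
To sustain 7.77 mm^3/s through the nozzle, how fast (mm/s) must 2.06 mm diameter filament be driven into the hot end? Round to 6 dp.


A = pi*(2.06/2)^2 = 3.332916
v = 7.77 / 3.332916 = 2.331292 mm/s


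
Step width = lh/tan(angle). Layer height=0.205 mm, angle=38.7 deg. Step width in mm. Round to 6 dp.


step = 0.205 / tan(38.7) = 0.255882 mm


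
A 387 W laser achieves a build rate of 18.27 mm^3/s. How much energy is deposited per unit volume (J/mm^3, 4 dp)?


SE = 387 / 18.27 = 21.1823 J/mm^3


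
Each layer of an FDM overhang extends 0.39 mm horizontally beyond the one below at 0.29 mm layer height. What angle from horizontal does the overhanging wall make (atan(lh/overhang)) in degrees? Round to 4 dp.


angle = atan(0.29/0.39) = 36.6341 degrees


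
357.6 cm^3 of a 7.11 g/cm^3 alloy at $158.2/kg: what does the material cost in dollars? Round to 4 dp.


Mass = 357.6*7.11/1000 = 2.542536 kg
Cost = 2.542536 * 158.2 = 402.2292 $


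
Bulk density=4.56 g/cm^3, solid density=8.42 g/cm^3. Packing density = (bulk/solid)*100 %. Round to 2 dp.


Packing = (4.56/8.42)*100 = 54.16 %


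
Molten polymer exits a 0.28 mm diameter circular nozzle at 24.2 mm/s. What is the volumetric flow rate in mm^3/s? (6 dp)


A = pi*(0.28/2)^2 = 0.06157522 mm^2
Q = 0.06157522 * 24.2 = 1.49012 mm^3/s


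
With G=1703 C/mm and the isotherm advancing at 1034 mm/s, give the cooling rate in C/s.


CR = 1703 * 1034 = 1760902 C/s


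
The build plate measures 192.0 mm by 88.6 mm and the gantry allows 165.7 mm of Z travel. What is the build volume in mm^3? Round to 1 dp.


V = 192.0 * 88.6 * 165.7 = 2818755.8 mm^3


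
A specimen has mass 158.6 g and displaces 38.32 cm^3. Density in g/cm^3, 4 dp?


rho = 158.6 / 38.32 = 4.1388 g/cm^3


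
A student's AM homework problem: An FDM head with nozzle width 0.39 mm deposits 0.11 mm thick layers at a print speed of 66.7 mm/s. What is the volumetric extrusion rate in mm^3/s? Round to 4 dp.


Rate = 0.39 * 0.11 * 66.7 = 2.8614 mm^3/s


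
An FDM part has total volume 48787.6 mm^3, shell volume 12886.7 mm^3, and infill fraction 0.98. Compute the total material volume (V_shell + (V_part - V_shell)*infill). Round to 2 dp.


V_infill = (48787.6 - 12886.7) * 0.98 = 35182.88
V_total = 12886.7 + 35182.88 = 48069.58 mm^3


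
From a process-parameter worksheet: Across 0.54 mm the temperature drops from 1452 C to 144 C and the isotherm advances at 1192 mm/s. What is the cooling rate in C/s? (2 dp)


G = (1452-144)/0.54 = 2422.22222222 C/mm
CR = 2422.22222222 * 1192 = 2887288.89 C/s


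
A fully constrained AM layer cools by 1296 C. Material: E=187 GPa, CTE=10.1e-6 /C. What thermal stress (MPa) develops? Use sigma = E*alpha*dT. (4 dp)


sigma = 187*1000 * 10.1e-6 * 1296 = 2447.7552 MPa


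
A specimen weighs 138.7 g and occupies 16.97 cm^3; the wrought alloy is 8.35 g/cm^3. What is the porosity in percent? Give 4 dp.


rho_part = 138.7 / 16.97 = 8.17324691 g/cm^3
Porosity = (1 - 8.17324691/8.35)*100 = 2.1168 %


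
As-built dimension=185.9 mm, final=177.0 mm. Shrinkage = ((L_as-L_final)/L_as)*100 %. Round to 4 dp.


Shrinkage = ((185.9-177.0)/185.9)*100 = 4.7875 %


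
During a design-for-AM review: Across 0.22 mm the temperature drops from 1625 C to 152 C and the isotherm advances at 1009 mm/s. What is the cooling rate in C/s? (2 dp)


G = (1625-152)/0.22 = 6695.45454545 C/mm
CR = 6695.45454545 * 1009 = 6755713.64 C/s


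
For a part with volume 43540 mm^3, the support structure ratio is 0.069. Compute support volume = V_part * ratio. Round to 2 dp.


V_support = 43540 * 0.069 = 3004.26 mm^3


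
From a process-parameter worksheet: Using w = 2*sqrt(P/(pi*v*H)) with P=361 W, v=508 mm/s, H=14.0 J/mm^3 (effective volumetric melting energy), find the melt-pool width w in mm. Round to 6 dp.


w = 2*sqrt(361/(pi*508*14.0)) = 0.254222 mm


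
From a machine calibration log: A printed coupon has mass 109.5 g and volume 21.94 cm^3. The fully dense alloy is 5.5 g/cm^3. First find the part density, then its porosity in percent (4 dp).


rho_part = 109.5 / 21.94 = 4.99088423 g/cm^3
Porosity = (1 - 4.99088423/5.5)*100 = 9.2567 %


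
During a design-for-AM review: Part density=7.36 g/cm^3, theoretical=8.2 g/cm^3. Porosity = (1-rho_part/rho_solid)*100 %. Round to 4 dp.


Porosity = (1-7.36/8.2)*100 = 10.2439 %


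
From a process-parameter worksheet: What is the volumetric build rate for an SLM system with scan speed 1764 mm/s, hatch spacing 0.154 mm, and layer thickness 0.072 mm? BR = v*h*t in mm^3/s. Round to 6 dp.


Rate = 1764 * 0.154 * 0.072 = 19.559232 mm^3/s


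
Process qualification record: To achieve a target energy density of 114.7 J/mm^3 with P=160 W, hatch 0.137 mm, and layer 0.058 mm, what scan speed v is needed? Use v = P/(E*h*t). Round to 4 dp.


v = 160 / (114.7*0.137*0.058) = 175.5529 mm/s


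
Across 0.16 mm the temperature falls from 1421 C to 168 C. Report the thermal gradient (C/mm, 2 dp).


G = (1421-168)/0.16 = 7831.25 C/mm


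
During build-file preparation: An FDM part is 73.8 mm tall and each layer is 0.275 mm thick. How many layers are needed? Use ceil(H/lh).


Layers = ceil(73.8/0.275) = 269


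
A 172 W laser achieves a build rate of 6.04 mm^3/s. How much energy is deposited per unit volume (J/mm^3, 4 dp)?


SE = 172 / 6.04 = 28.4768 J/mm^3


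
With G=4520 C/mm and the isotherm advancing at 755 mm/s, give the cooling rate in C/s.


CR = 4520 * 755 = 3412600 C/s


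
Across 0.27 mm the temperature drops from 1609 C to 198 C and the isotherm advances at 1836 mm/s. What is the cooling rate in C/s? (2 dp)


G = (1609-198)/0.27 = 5225.92592593 C/mm
CR = 5225.92592593 * 1836 = 9594800.0 C/s


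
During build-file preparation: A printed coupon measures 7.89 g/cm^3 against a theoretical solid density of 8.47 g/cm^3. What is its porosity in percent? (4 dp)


Porosity = (1-7.89/8.47)*100 = 6.8477 %


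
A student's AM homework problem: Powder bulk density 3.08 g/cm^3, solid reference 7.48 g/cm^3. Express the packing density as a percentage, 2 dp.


Packing = (3.08/7.48)*100 = 41.18 %


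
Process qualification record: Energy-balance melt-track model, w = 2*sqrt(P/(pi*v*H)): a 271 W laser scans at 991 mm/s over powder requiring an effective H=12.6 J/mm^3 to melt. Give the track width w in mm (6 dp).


w = 2*sqrt(271/(pi*991*12.6)) = 0.166233 mm


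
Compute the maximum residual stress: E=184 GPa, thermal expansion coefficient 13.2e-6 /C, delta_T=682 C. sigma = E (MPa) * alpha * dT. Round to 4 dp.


sigma = 184*1000 * 13.2e-6 * 682 = 1656.4416 MPa


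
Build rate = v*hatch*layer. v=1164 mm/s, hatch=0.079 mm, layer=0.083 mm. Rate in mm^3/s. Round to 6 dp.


Rate = 1164 * 0.079 * 0.083 = 7.632348 mm^3/s


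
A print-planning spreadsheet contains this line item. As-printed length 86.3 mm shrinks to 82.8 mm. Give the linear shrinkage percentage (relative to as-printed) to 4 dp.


Shrinkage = ((86.3-82.8)/86.3)*100 = 4.0556 %


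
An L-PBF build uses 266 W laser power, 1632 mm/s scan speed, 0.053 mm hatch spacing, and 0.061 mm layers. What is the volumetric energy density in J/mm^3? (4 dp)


E = 266 / (1632*0.053*0.061) = 50.4145 J/mm^3


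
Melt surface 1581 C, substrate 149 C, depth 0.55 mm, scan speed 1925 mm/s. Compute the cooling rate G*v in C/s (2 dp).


G = (1581-149)/0.55 = 2603.63636364 C/mm
CR = 2603.63636364 * 1925 = 5012000.0 C/s


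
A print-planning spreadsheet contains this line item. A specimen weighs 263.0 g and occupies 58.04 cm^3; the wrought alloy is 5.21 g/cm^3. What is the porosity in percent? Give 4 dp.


rho_part = 263.0 / 58.04 = 4.53135768 g/cm^3
Porosity = (1 - 4.53135768/5.21)*100 = 13.0258 %


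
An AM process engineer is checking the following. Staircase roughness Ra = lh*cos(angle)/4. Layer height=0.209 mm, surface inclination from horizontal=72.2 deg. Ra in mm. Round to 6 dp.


Ra = 0.209 * cos(72.2) / 4 = 0.015973 mm


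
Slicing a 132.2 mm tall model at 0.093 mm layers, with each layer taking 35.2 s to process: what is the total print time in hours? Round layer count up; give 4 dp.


Layers = ceil(132.2/0.093) = 1422
t = 1422 * 35.2 / 3600 = 13.904 hrs


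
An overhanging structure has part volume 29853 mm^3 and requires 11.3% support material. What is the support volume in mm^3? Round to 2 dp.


V_support = 29853 * 0.113 = 3373.39 mm^3


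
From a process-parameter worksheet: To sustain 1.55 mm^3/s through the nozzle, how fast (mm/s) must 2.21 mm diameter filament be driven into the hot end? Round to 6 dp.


A = pi*(2.21/2)^2 = 3.835963
v = 1.55 / 3.835963 = 0.404071 mm/s


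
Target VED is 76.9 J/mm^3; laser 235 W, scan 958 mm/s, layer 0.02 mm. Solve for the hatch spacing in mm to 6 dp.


h = 235 / (76.9*958*0.02) = 0.159495 mm


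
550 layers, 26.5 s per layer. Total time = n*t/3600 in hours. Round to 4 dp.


t = 550 * 26.5 / 3600 = 4.0486 hrs


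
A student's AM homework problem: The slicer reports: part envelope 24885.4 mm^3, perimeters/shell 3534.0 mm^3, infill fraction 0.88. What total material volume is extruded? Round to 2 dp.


V_infill = (24885.4 - 3534.0) * 0.88 = 18789.23
V_total = 3534.0 + 18789.23 = 22323.23 mm^3


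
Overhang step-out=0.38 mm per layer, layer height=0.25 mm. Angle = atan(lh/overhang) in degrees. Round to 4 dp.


angle = atan(0.25/0.38) = 33.3407 degrees


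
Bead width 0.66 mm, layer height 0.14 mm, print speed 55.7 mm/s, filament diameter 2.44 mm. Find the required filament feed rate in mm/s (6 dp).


Q = 0.66 * 0.14 * 55.7 = 5.14668 mm^3/s
A_fil = pi*(2.44/2)^2 = 4.67594651 mm^2
v_feed = 5.14668 / 4.67594651 = 1.100671 mm/s


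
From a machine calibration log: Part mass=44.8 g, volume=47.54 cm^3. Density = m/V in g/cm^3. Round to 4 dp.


rho = 44.8 / 47.54 = 0.9424 g/cm^3


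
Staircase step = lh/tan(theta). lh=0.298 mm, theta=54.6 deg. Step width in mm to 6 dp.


step = 0.298 / tan(54.6) = 0.211778 mm


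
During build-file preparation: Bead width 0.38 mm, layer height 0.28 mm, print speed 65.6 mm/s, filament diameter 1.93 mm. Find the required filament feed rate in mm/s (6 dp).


Q = 0.38 * 0.28 * 65.6 = 6.97984 mm^3/s
A_fil = pi*(1.93/2)^2 = 2.92552962 mm^2
v_feed = 6.97984 / 2.92552962 = 2.385838 mm/s


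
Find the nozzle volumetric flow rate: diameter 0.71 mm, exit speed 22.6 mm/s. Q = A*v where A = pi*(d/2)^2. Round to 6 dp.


A = pi*(0.71/2)^2 = 0.39591921 mm^2
Q = 0.39591921 * 22.6 = 8.947774 mm^3/s


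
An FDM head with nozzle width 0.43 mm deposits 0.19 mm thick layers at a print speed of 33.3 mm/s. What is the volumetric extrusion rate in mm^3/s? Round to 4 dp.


Rate = 0.43 * 0.19 * 33.3 = 2.7206 mm^3/s


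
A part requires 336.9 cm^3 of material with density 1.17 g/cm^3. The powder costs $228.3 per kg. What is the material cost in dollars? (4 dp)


Mass = 336.9*1.17/1000 = 0.394173 kg
Cost = 0.394173 * 228.3 = 89.9897 $


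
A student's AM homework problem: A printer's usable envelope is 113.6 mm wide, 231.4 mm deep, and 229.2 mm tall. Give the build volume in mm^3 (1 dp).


V = 113.6 * 231.4 * 229.2 = 6024989.6 mm^3


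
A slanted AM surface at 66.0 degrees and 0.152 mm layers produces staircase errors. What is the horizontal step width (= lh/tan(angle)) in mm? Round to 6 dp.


step = 0.152 / tan(66.0) = 0.067675 mm


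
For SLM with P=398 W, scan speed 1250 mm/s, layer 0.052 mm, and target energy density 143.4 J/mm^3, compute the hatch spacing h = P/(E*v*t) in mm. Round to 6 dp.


h = 398 / (143.4*1250*0.052) = 0.042699 mm


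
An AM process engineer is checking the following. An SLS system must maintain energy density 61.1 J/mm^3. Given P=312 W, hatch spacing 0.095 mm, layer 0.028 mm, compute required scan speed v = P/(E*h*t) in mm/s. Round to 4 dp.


v = 312 / (61.1*0.095*0.028) = 1919.6928 mm/s


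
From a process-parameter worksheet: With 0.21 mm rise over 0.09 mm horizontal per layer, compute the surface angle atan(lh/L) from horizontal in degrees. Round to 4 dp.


angle = atan(0.21/0.09) = 66.8014 degrees


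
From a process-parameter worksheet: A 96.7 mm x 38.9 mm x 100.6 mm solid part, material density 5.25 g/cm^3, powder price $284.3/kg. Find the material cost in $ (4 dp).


V = 96.7 * 38.9 * 100.6 = 378419.978 mm^3 = 378.419978 cm^3
Mass = 378.419978 * 5.25 / 1000 = 1.98670488 kg
Cost = 1.98670488 * 284.3 = 564.8202 $


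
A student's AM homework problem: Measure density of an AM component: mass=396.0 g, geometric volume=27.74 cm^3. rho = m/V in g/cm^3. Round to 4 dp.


rho = 396.0 / 27.74 = 14.2754 g/cm^3


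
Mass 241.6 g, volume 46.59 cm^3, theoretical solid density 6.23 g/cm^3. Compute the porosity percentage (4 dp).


rho_part = 241.6 / 46.59 = 5.18566216 g/cm^3
Porosity = (1 - 5.18566216/6.23)*100 = 16.763 %


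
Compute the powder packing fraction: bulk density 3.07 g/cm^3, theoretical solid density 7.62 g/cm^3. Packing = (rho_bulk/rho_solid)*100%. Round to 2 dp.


Packing = (3.07/7.62)*100 = 40.29 %


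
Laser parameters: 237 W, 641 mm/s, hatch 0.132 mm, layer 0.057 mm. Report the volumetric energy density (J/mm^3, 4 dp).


E = 237 / (641*0.132*0.057) = 49.1407 J/mm^3


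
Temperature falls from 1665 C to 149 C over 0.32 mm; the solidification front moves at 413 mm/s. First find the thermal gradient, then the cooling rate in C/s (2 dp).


G = (1665-149)/0.32 = 4737.5 C/mm
CR = 4737.5 * 413 = 1956587.5 C/s


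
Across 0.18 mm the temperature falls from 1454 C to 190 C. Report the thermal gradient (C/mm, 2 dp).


G = (1454-190)/0.18 = 7022.22 C/mm


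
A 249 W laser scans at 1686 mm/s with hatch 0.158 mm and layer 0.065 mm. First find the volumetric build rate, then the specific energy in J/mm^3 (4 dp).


Build rate = 1686 * 0.158 * 0.065 = 17.31522 mm^3/s
SE = 249 / 17.31522 = 14.3804 J/mm^3


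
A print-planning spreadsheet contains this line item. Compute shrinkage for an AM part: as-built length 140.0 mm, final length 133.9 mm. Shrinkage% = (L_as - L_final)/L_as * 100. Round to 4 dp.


Shrinkage = ((140.0-133.9)/140.0)*100 = 4.3571 %


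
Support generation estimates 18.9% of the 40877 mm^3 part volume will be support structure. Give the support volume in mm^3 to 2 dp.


V_support = 40877 * 0.189 = 7725.75 mm^3


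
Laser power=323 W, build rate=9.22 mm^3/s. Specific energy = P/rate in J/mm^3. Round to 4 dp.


SE = 323 / 9.22 = 35.0325 J/mm^3


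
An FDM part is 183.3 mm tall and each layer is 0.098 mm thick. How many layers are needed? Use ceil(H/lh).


Layers = ceil(183.3/0.098) = 1871


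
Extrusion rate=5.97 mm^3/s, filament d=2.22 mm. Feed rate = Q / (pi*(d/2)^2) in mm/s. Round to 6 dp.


A = pi*(2.22/2)^2 = 3.870756
v = 5.97 / 3.870756 = 1.542334 mm/s


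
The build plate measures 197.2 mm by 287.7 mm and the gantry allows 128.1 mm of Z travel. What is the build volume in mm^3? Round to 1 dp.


V = 197.2 * 287.7 * 128.1 = 7267681.8 mm^3


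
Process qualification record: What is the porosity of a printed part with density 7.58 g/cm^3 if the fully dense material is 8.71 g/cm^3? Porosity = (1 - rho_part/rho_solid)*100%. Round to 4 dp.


Porosity = (1-7.58/8.71)*100 = 12.9736 %


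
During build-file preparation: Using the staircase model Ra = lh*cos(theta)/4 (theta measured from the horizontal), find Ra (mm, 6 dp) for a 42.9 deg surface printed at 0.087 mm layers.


Ra = 0.087 * cos(42.9) / 4 = 0.015933 mm


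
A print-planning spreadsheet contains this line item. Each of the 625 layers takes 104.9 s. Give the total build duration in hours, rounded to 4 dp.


t = 625 * 104.9 / 3600 = 18.2118 hrs


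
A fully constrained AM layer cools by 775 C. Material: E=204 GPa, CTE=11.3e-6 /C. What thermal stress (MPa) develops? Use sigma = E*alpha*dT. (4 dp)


sigma = 204*1000 * 11.3e-6 * 775 = 1786.53 MPa


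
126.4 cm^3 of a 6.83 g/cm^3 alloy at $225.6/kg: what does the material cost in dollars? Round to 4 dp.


Mass = 126.4*6.83/1000 = 0.863312 kg
Cost = 0.863312 * 225.6 = 194.7632 $


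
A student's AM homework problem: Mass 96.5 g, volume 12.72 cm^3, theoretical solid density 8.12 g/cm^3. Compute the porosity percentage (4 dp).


rho_part = 96.5 / 12.72 = 7.58647799 g/cm^3
Porosity = (1 - 7.58647799/8.12)*100 = 6.5705 %


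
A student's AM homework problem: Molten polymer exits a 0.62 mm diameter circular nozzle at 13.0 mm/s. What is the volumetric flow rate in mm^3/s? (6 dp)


A = pi*(0.62/2)^2 = 0.30190705 mm^2
Q = 0.30190705 * 13.0 = 3.924792 mm^3/s


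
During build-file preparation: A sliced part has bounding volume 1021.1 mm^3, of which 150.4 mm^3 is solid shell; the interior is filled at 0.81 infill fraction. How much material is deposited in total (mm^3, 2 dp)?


V_infill = (1021.1 - 150.4) * 0.81 = 705.27
V_total = 150.4 + 705.27 = 855.67 mm^3


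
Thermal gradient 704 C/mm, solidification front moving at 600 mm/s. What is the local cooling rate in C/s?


CR = 704 * 600 = 422400 C/s


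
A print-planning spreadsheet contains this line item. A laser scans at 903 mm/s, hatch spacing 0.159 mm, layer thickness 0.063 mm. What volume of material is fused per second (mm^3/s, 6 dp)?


Rate = 903 * 0.159 * 0.063 = 9.045351 mm^3/s


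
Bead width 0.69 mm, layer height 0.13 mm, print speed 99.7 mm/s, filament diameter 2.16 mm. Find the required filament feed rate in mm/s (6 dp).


Q = 0.69 * 0.13 * 99.7 = 8.94309 mm^3/s
A_fil = pi*(2.16/2)^2 = 3.66435367 mm^2
v_feed = 8.94309 / 3.66435367 = 2.440564 mm/s


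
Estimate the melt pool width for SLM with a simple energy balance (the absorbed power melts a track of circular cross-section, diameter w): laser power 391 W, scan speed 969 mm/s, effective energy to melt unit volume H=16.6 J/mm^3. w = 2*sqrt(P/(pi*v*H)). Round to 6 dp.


w = 2*sqrt(391/(pi*969*16.6)) = 0.175925 mm


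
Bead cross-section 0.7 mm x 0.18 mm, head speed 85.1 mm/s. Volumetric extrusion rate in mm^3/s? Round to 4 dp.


Rate = 0.7 * 0.18 * 85.1 = 10.7226 mm^3/s


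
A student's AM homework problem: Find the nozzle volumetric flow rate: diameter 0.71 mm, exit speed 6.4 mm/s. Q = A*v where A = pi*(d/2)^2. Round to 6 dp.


A = pi*(0.71/2)^2 = 0.39591921 mm^2
Q = 0.39591921 * 6.4 = 2.533883 mm^3/s


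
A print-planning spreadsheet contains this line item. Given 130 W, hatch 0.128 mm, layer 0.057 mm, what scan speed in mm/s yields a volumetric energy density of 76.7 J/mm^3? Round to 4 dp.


v = 130 / (76.7*0.128*0.057) = 232.3075 mm/s


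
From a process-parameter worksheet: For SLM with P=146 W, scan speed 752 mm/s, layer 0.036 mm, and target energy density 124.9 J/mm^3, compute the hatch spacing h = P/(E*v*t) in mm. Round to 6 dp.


h = 146 / (124.9*752*0.036) = 0.043179 mm


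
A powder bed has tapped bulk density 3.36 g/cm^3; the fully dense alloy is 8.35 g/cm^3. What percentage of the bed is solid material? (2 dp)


Packing = (3.36/8.35)*100 = 40.24 %


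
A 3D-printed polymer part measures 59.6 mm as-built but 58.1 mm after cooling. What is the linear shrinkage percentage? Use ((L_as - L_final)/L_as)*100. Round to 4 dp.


Shrinkage = ((59.6-58.1)/59.6)*100 = 2.5168 %


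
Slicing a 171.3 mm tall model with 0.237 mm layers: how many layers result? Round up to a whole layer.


Layers = ceil(171.3/0.237) = 723


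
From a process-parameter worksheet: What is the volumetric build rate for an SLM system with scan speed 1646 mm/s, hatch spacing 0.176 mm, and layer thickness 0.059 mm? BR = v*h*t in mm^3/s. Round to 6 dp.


Rate = 1646 * 0.176 * 0.059 = 17.092064 mm^3/s


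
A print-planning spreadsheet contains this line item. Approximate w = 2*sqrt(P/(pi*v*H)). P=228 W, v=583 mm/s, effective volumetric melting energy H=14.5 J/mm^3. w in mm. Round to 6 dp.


w = 2*sqrt(228/(pi*583*14.5)) = 0.185312 mm


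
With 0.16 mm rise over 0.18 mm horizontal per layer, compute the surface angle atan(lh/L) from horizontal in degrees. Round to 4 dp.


angle = atan(0.16/0.18) = 41.6335 degrees


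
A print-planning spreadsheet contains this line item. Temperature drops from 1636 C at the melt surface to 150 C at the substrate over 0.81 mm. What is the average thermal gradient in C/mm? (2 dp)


G = (1636-150)/0.81 = 1834.57 C/mm


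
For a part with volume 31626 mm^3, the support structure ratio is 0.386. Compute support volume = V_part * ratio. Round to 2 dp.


V_support = 31626 * 0.386 = 12207.64 mm^3


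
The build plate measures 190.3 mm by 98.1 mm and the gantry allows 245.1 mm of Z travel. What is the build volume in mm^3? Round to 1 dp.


V = 190.3 * 98.1 * 245.1 = 4575632.2 mm^3


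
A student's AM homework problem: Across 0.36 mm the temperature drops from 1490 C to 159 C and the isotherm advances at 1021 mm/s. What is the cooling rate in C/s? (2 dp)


G = (1490-159)/0.36 = 3697.22222222 C/mm
CR = 3697.22222222 * 1021 = 3774863.89 C/s


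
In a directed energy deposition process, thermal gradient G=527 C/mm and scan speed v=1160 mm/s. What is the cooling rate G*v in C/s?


CR = 527 * 1160 = 611320 C/s


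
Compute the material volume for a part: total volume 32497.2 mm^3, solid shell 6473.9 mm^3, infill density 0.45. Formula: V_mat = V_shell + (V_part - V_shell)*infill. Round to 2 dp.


V_infill = (32497.2 - 6473.9) * 0.45 = 11710.49
V_total = 6473.9 + 11710.49 = 18184.39 mm^3


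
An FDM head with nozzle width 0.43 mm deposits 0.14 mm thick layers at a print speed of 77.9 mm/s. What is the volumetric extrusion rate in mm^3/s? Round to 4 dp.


Rate = 0.43 * 0.14 * 77.9 = 4.6896 mm^3/s


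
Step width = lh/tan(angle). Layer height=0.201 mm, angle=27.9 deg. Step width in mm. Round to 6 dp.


step = 0.201 / tan(27.9) = 0.379623 mm


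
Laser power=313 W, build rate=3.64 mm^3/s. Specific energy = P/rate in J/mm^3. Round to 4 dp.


SE = 313 / 3.64 = 85.989 J/mm^3


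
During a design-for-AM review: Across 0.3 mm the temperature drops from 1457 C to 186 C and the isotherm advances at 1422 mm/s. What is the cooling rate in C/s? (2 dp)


G = (1457-186)/0.3 = 4236.66666667 C/mm
CR = 4236.66666667 * 1422 = 6024540.0 C/s


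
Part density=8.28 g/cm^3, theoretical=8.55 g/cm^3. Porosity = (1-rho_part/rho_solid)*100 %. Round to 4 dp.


Porosity = (1-8.28/8.55)*100 = 3.1579 %


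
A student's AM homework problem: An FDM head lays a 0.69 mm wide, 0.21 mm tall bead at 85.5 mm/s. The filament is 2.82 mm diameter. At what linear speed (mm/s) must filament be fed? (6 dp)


Q = 0.69 * 0.21 * 85.5 = 12.38895 mm^3/s
A_fil = pi*(2.82/2)^2 = 6.24580035 mm^2
v_feed = 12.38895 / 6.24580035 = 1.983565 mm/s


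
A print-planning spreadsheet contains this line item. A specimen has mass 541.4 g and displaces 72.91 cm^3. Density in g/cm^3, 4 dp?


rho = 541.4 / 72.91 = 7.4256 g/cm^3


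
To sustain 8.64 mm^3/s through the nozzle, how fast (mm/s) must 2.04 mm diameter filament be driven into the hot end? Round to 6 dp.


A = pi*(2.04/2)^2 = 3.268513
v = 8.64 / 3.268513 = 2.643404 mm/s


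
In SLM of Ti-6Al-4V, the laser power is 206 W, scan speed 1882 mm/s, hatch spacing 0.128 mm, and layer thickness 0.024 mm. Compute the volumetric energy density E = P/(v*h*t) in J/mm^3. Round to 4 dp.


E = 206 / (1882*0.128*0.024) = 35.6309 J/mm^3


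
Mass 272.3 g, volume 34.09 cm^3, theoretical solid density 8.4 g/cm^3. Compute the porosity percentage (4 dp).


rho_part = 272.3 / 34.09 = 7.98767967 g/cm^3
Porosity = (1 - 7.98767967/8.4)*100 = 4.9086 %


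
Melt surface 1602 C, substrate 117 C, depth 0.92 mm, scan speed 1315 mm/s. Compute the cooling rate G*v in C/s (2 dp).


G = (1602-117)/0.92 = 1614.13043478 C/mm
CR = 1614.13043478 * 1315 = 2122581.52 C/s


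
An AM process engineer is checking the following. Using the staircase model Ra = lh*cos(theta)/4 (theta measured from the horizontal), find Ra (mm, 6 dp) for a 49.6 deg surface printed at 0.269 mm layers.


Ra = 0.269 * cos(49.6) / 4 = 0.043586 mm


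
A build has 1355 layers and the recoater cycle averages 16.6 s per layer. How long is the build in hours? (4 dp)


t = 1355 * 16.6 / 3600 = 6.2481 hrs


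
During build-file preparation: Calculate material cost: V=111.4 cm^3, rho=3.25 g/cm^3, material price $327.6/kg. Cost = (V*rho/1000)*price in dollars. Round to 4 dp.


Mass = 111.4*3.25/1000 = 0.36205 kg
Cost = 0.36205 * 327.6 = 118.6076 $


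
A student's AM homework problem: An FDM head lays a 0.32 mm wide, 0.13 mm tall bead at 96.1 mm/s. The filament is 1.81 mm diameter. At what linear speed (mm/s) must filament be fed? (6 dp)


Q = 0.32 * 0.13 * 96.1 = 3.99776 mm^3/s
A_fil = pi*(1.81/2)^2 = 2.57304292 mm^2
v_feed = 3.99776 / 2.57304292 = 1.553709 mm/s


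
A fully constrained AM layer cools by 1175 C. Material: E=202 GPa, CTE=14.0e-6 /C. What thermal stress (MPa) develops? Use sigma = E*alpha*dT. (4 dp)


sigma = 202*1000 * 14.0e-6 * 1175 = 3322.9 MPa


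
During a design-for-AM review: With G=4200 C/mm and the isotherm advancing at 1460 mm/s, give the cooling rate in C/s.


CR = 4200 * 1460 = 6132000 C/s


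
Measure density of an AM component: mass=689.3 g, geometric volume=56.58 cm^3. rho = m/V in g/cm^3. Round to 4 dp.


rho = 689.3 / 56.58 = 12.1828 g/cm^3


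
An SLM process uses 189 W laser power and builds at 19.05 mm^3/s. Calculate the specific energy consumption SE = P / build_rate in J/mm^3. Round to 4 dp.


SE = 189 / 19.05 = 9.9213 J/mm^3


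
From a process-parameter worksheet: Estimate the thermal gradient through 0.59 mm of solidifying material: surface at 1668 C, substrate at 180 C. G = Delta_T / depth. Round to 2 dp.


G = (1668-180)/0.59 = 2522.03 C/mm


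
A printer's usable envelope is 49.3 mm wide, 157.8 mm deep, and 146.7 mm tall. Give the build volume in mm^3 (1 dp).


V = 49.3 * 157.8 * 146.7 = 1141258.5 mm^3


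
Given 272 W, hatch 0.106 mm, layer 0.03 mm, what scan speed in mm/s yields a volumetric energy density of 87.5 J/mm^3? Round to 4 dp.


v = 272 / (87.5*0.106*0.03) = 977.5382 mm/s


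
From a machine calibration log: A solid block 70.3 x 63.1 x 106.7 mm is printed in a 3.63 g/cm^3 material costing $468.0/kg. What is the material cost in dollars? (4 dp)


V = 70.3 * 63.1 * 106.7 = 473313.731 mm^3 = 473.313731 cm^3
Mass = 473.313731 * 3.63 / 1000 = 1.71812884 kg
Cost = 1.71812884 * 468.0 = 804.0843 $


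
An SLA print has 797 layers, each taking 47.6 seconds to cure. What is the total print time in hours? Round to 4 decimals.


t = 797 * 47.6 / 3600 = 10.5381 hrs


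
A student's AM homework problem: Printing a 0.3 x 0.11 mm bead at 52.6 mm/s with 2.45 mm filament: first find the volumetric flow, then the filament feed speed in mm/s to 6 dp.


Q = 0.3 * 0.11 * 52.6 = 1.7358 mm^3/s
A_fil = pi*(2.45/2)^2 = 4.71435248 mm^2
v_feed = 1.7358 / 4.71435248 = 0.368195 mm/s


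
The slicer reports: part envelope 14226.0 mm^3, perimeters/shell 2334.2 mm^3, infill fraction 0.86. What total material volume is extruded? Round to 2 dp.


V_infill = (14226.0 - 2334.2) * 0.86 = 10226.95
V_total = 2334.2 + 10226.95 = 12561.15 mm^3


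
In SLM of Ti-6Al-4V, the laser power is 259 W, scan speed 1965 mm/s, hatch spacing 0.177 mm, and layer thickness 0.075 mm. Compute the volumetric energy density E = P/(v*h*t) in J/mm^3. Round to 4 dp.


E = 259 / (1965*0.177*0.075) = 9.9289 J/mm^3


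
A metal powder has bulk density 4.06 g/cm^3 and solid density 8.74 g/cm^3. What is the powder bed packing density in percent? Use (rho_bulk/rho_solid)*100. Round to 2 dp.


Packing = (4.06/8.74)*100 = 46.45 %


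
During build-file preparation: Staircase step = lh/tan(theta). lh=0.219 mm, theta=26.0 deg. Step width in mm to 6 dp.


step = 0.219 / tan(26.0) = 0.449017 mm


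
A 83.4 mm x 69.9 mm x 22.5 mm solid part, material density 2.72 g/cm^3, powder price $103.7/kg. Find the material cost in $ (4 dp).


V = 83.4 * 69.9 * 22.5 = 131167.35 mm^3 = 131.16735 cm^3
Mass = 131.16735 * 2.72 / 1000 = 0.35677519 kg
Cost = 0.35677519 * 103.7 = 36.9976 $


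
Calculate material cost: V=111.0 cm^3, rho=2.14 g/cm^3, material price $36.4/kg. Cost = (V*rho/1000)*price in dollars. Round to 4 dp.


Mass = 111.0*2.14/1000 = 0.23754 kg
Cost = 0.23754 * 36.4 = 8.6465 $


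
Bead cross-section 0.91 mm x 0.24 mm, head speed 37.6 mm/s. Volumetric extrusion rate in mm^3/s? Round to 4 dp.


Rate = 0.91 * 0.24 * 37.6 = 8.2118 mm^3/s


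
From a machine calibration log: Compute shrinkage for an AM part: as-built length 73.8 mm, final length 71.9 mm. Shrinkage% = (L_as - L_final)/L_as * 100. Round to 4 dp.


Shrinkage = ((73.8-71.9)/73.8)*100 = 2.5745 %


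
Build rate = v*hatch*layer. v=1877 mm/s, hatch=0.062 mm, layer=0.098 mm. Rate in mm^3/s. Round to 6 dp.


Rate = 1877 * 0.062 * 0.098 = 11.404652 mm^3/s


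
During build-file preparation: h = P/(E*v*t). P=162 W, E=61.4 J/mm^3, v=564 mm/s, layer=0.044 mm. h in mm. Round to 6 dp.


h = 162 / (61.4*564*0.044) = 0.10632 mm


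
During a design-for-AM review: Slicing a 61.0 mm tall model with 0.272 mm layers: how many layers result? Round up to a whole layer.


Layers = ceil(61.0/0.272) = 225


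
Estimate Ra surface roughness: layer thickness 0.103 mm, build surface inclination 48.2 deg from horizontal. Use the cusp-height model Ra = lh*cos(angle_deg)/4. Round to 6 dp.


Ra = 0.103 * cos(48.2) / 4 = 0.017163 mm


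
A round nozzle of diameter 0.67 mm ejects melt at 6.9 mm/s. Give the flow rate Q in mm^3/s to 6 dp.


A = pi*(0.67/2)^2 = 0.35256524 mm^2
Q = 0.35256524 * 6.9 = 2.4327 mm^3/s


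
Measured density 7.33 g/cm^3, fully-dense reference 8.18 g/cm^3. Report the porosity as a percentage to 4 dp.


Porosity = (1-7.33/8.18)*100 = 10.3912 %


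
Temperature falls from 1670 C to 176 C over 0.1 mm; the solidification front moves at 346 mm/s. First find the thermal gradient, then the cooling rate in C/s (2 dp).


G = (1670-176)/0.1 = 14940.0 C/mm
CR = 14940.0 * 346 = 5169240.0 C/s
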